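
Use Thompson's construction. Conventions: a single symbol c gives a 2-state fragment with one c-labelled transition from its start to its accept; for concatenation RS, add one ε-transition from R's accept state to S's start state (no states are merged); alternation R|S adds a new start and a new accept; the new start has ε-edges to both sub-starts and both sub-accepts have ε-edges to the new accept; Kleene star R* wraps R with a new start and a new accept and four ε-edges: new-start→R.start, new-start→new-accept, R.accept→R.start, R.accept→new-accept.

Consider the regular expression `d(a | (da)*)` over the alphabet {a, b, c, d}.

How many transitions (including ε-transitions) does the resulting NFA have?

Per subexpression:
Each of the 4 symbol leaves contributes 1 transition (1 symbol, 0 ε).
  da — 3 transitions (2 symbol, 1 ε)
  (da)* — 7 transitions (2 symbol, 5 ε)
  a | (da)* — 12 transitions (3 symbol, 9 ε)
  d(a | (da)*) — 14 transitions (4 symbol, 10 ε)

14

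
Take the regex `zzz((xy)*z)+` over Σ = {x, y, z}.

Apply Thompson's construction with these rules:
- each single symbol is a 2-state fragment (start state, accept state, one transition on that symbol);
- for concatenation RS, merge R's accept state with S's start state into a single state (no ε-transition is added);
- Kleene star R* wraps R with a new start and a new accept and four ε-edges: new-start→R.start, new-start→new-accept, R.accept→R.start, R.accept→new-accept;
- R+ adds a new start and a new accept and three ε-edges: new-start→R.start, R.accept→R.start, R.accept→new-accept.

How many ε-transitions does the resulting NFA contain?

Building bottom-up:
Each of the 6 symbol leaves contributes 0 ε-transitions.
  xy → 0 ε-transitions
  (xy)* → 4 ε-transitions
  (xy)*z → 4 ε-transitions
  ((xy)*z)+ → 7 ε-transitions
  zzz((xy)*z)+ → 7 ε-transitions

7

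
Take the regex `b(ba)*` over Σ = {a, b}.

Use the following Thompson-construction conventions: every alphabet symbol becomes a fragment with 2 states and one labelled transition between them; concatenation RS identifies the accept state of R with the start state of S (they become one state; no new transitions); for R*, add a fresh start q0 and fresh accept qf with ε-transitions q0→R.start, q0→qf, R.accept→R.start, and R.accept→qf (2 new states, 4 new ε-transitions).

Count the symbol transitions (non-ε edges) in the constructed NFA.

Per subexpression:
Each of the 3 symbol leaves contributes exactly 1 symbol transition.
  ba : 2 symbol transitions
  (ba)* : 2 symbol transitions
  b(ba)* : 3 symbol transitions

3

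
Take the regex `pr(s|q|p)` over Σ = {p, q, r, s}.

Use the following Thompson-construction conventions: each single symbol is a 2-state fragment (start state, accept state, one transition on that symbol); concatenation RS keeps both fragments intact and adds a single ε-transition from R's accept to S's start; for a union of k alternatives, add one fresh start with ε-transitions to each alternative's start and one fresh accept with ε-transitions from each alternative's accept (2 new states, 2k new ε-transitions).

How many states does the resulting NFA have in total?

Bottom-up over the parse tree:
Each of the 5 symbol leaves contributes a 2-state fragment.
  s|q|p : 8 states
  pr(s|q|p) : 12 states

12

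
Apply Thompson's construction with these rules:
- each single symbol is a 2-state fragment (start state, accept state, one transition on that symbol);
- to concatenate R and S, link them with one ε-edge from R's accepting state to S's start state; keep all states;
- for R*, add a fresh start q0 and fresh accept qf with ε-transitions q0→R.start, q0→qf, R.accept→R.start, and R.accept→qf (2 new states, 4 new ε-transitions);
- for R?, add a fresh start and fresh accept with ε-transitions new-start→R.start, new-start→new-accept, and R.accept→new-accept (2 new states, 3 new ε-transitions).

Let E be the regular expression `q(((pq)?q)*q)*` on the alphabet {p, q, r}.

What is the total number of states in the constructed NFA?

16

Recursing over subexpressions:
Each of the 5 symbol leaves contributes a 2-state fragment.
  pq : 4 states
  (pq)? : 6 states
  (pq)?q : 8 states
  ((pq)?q)* : 10 states
  ((pq)?q)*q : 12 states
  (((pq)?q)*q)* : 14 states
  q(((pq)?q)*q)* : 16 states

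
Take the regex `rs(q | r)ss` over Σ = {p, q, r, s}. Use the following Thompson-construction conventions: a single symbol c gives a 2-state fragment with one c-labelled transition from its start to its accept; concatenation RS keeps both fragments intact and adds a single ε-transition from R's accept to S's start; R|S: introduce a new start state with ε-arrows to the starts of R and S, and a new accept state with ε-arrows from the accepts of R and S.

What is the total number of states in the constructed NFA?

14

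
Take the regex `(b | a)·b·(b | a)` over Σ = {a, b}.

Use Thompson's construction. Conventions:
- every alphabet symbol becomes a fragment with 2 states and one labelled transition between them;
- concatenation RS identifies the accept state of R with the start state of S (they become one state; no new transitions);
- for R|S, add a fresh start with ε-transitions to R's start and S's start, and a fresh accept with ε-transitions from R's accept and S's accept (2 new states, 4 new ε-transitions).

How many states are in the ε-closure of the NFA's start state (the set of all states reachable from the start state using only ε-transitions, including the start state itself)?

3

Compute the ε-closure size of each fragment's start state recursively; a symbol fragment's start has no outgoing ε-edge, so its closure is just itself (size 1).
  b | a → new start ε-reaches every alternative's start; none of them accept ε, so the new accept is not reached: |closure| = 1 + 1 + 1 = 3
  b | a → |closure| = 1 + 1 + 1 = 3 (the new accept is not ε-reachable since no branch accepts ε)
  (b | a)·b·(b | a) → |closure| equals the left operand's closure size = 3 (its accept is not ε-reachable, so the closure stops there)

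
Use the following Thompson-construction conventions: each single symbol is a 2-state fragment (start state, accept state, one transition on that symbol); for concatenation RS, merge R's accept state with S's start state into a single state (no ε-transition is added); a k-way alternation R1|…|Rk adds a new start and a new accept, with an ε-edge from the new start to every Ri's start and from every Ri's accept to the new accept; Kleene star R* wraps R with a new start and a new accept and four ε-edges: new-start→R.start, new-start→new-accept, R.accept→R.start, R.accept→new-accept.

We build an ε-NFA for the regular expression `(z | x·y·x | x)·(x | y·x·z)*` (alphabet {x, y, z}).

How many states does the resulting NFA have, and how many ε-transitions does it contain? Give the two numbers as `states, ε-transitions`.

19, 14

Recursing over subexpressions:
Each of the 9 symbol leaves contributes 2 states and 0 ε-transitions.
  x·y·x = 4 states, 0 ε-transitions
  z | x·y·x | x = 10 states, 6 ε-transitions
  y·x·z = 4 states, 0 ε-transitions
  x | y·x·z = 8 states, 4 ε-transitions
  (x | y·x·z)* = 10 states, 8 ε-transitions
  (z | x·y·x | x)·(x | y·x·z)* = 19 states, 14 ε-transitions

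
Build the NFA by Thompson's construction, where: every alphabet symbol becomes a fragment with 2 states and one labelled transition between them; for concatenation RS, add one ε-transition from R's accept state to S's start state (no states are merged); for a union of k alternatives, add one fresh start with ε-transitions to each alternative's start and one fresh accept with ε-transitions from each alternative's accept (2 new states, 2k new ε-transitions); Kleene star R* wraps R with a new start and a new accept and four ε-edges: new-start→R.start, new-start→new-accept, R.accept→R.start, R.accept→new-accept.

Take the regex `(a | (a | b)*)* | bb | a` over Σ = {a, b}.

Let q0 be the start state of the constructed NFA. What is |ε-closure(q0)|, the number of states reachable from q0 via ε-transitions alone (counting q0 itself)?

14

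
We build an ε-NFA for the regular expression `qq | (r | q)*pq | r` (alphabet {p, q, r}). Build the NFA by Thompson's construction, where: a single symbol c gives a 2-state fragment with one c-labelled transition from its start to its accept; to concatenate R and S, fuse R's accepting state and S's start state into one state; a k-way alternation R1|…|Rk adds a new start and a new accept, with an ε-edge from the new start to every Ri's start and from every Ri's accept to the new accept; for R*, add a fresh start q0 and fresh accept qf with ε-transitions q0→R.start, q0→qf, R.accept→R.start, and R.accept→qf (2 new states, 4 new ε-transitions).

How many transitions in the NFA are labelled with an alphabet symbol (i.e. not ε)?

Recursing over subexpressions:
Each of the 7 symbol leaves contributes exactly 1 symbol transition.
  qq = 2 symbol transitions
  r | q = 2 symbol transitions
  (r | q)* = 2 symbol transitions
  (r | q)*pq = 4 symbol transitions
  qq | (r | q)*pq | r = 7 symbol transitions

7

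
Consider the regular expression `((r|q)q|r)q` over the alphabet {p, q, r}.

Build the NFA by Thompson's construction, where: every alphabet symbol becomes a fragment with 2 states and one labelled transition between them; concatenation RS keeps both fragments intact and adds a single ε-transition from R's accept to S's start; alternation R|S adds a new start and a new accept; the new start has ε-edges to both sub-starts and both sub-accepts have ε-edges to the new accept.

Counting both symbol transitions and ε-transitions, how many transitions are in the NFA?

15

By structural recursion:
Each of the 5 symbol leaves contributes 1 transition (1 symbol, 0 ε).
  r|q : 6 transitions (2 symbol, 4 ε)
  (r|q)q : 8 transitions (3 symbol, 5 ε)
  (r|q)q|r : 13 transitions (4 symbol, 9 ε)
  ((r|q)q|r)q : 15 transitions (5 symbol, 10 ε)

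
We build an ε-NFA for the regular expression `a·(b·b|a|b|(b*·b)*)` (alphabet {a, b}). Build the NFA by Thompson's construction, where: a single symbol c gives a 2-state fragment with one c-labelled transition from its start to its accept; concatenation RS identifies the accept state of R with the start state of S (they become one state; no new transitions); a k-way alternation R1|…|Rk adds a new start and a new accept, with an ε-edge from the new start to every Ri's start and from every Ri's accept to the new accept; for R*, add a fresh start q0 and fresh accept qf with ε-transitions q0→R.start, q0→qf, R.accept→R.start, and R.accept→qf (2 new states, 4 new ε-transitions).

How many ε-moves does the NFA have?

16

Per subexpression:
Each of the 7 symbol leaves contributes 0 ε-transitions.
  b·b = 0 ε-transitions
  b* = 4 ε-transitions
  b*·b = 4 ε-transitions
  (b*·b)* = 8 ε-transitions
  b·b|a|b|(b*·b)* = 16 ε-transitions
  a·(b·b|a|b|(b*·b)*) = 16 ε-transitions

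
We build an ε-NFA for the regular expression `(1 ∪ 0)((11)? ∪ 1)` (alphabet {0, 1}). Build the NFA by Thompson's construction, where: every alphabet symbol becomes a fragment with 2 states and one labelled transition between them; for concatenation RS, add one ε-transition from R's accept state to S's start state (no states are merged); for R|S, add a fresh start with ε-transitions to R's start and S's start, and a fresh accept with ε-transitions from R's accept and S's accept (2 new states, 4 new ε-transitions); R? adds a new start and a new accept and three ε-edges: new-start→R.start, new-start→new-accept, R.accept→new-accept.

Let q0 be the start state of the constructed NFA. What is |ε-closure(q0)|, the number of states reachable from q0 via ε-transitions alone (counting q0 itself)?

Compute the ε-closure size of each fragment's start state recursively; a symbol fragment's start has no outgoing ε-edge, so its closure is just itself (size 1).
  1 ∪ 0 → |closure| = 1 + 1 + 1 = 3 (the new accept is not ε-reachable since no branch accepts ε)
  11 → same as the first factor's closure: |closure| = 1
  (11)? → |closure| = 1 (new start) + 1 (body) + 1 (new accept, via ε) = 3
  (11)? ∪ 1 → new start ε-reaches every alternative's start; at least one alternative accepts ε, so the union's new accept is reached too: |closure| = 1 + 3 + 1 + 1 = 6
  (1 ∪ 0)((11)? ∪ 1) → same as the first factor's closure: |closure| = 3

3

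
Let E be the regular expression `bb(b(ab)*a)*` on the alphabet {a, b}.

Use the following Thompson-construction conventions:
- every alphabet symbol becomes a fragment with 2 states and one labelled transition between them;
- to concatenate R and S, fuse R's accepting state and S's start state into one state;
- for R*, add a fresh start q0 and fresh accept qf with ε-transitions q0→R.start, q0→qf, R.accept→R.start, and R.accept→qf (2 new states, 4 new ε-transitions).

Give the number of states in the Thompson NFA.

11

Building bottom-up:
Each of the 6 symbol leaves contributes a 2-state fragment.
  ab : 3 states
  (ab)* : 5 states
  b(ab)*a : 7 states
  (b(ab)*a)* : 9 states
  bb(b(ab)*a)* : 11 states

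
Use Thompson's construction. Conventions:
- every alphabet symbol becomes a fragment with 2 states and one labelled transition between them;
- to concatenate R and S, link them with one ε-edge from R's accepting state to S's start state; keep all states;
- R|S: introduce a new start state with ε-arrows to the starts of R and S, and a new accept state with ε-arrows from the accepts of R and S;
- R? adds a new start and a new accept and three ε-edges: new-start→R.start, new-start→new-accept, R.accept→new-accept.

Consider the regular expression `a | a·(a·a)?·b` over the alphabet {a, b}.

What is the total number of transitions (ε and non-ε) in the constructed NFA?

By structural recursion:
Each of the 5 symbol leaves contributes 1 transition (1 symbol, 0 ε).
  a·a → 3 transitions (2 symbol, 1 ε)
  (a·a)? → 6 transitions (2 symbol, 4 ε)
  a·(a·a)?·b → 10 transitions (4 symbol, 6 ε)
  a | a·(a·a)?·b → 15 transitions (5 symbol, 10 ε)

15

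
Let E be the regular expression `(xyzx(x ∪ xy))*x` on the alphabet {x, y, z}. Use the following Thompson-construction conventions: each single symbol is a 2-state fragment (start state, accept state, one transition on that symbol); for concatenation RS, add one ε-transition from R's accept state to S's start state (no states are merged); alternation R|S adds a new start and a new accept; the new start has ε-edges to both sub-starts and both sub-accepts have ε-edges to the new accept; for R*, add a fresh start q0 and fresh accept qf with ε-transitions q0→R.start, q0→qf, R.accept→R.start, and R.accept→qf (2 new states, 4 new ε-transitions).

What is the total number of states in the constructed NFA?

Recursing over subexpressions:
Each of the 8 symbol leaves contributes a 2-state fragment.
  xy : 4 states
  x ∪ xy : 8 states
  xyzx(x ∪ xy) : 16 states
  (xyzx(x ∪ xy))* : 18 states
  (xyzx(x ∪ xy))*x : 20 states

20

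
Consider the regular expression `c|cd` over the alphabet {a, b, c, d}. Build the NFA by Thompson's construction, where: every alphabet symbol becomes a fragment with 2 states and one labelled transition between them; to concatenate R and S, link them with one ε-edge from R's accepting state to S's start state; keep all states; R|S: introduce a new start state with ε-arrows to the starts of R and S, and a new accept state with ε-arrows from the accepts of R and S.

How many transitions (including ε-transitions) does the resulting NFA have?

By structural recursion:
Each of the 3 symbol leaves contributes 1 transition (1 symbol, 0 ε).
  cd → 3 transitions (2 symbol, 1 ε)
  c|cd → 8 transitions (3 symbol, 5 ε)

8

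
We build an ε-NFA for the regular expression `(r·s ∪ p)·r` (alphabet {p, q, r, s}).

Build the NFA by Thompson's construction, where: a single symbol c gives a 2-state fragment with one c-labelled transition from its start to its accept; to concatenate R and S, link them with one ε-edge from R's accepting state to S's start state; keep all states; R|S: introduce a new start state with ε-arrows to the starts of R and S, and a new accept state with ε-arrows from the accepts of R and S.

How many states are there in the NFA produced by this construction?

By structural recursion:
Each of the 4 symbol leaves contributes a 2-state fragment.
  r·s = 4 states
  r·s ∪ p = 8 states
  (r·s ∪ p)·r = 10 states

10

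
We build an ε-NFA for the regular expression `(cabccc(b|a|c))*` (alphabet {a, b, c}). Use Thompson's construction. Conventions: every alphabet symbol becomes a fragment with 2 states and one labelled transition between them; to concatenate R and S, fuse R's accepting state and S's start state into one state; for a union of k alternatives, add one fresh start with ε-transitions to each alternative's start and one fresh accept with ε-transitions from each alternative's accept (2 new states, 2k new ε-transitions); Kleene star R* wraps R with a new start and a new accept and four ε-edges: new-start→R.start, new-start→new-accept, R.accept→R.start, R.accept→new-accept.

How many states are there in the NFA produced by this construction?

16

Per subexpression:
Each of the 9 symbol leaves contributes a 2-state fragment.
  b|a|c → 8 states
  cabccc(b|a|c) → 14 states
  (cabccc(b|a|c))* → 16 states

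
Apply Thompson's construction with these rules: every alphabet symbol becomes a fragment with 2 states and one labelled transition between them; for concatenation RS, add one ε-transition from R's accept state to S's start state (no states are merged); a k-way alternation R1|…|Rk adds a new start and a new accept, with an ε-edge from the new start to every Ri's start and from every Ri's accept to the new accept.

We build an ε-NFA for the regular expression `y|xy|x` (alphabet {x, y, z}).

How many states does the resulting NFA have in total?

Bottom-up over the parse tree:
Each of the 4 symbol leaves contributes a 2-state fragment.
  xy — 4 states
  y|xy|x — 10 states

10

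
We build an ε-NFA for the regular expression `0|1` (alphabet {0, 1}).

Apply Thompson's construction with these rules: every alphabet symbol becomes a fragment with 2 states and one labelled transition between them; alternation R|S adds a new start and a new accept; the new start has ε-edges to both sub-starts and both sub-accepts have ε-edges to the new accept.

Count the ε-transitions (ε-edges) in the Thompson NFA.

4

Recursing over subexpressions:
Each of the 2 symbol leaves contributes 0 ε-transitions.
  0|1 — 4 ε-transitions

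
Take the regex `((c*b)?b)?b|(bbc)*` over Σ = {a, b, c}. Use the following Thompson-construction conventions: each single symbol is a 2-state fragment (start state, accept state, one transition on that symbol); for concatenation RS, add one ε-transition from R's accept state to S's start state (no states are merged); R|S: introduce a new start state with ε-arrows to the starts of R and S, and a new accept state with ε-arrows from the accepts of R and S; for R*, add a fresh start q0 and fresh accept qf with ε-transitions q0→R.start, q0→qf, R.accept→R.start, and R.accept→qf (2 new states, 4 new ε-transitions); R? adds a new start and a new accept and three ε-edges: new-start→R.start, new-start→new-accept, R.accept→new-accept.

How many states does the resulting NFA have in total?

24

Bottom-up over the parse tree:
Each of the 7 symbol leaves contributes a 2-state fragment.
  c* — 4 states
  c*b — 6 states
  (c*b)? — 8 states
  (c*b)?b — 10 states
  ((c*b)?b)? — 12 states
  ((c*b)?b)?b — 14 states
  bbc — 6 states
  (bbc)* — 8 states
  ((c*b)?b)?b|(bbc)* — 24 states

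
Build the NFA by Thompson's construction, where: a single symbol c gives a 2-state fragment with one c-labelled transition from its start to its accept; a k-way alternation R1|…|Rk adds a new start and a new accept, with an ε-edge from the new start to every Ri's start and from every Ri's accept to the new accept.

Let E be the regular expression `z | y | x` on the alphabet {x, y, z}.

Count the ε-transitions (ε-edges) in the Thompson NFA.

6

Recursing over subexpressions:
Each of the 3 symbol leaves contributes 0 ε-transitions.
  z | y | x = 6 ε-transitions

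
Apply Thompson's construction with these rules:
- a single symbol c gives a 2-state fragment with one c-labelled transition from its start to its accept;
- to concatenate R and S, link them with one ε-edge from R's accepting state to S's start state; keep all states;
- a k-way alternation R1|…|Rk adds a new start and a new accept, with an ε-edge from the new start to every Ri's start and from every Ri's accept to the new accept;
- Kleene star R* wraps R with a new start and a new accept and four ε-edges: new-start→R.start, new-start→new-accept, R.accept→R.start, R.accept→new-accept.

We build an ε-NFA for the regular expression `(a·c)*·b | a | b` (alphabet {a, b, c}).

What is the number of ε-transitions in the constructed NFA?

12

Bottom-up over the parse tree:
Each of the 5 symbol leaves contributes 0 ε-transitions.
  a·c : 1 ε-transition
  (a·c)* : 5 ε-transitions
  (a·c)*·b : 6 ε-transitions
  (a·c)*·b | a | b : 12 ε-transitions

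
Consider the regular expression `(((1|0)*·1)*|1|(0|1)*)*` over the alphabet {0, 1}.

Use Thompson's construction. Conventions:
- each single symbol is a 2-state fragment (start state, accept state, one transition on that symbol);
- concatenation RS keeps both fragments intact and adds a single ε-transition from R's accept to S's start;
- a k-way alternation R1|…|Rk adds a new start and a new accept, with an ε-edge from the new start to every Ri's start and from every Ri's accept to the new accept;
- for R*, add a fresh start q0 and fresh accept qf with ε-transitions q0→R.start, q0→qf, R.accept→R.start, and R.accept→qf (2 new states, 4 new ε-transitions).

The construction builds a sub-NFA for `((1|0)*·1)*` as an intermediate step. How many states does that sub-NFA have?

12

Fragment for `((1|0)*·1)*`:
Each of the 3 symbol leaves contributes a 2-state fragment.
  1|0 : 6 states
  (1|0)* : 8 states
  (1|0)*·1 : 10 states
  ((1|0)*·1)* : 12 states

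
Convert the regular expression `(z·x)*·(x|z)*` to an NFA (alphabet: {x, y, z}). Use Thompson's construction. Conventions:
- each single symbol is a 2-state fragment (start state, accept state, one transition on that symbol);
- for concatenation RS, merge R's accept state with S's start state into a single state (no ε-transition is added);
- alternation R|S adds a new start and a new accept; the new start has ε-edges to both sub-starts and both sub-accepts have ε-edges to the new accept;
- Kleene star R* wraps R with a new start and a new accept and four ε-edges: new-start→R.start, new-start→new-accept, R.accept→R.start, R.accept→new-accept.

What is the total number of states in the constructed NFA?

12

Recursing over subexpressions:
Each of the 4 symbol leaves contributes a 2-state fragment.
  z·x : 3 states
  (z·x)* : 5 states
  x|z : 6 states
  (x|z)* : 8 states
  (z·x)*·(x|z)* : 12 states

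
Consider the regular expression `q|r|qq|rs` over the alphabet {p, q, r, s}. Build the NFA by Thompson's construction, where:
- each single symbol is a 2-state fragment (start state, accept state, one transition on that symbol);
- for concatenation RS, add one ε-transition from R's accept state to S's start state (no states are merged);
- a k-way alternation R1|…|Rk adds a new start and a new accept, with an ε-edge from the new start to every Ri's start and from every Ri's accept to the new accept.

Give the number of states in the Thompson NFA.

Building bottom-up:
Each of the 6 symbol leaves contributes a 2-state fragment.
  qq : 4 states
  rs : 4 states
  q|r|qq|rs : 14 states

14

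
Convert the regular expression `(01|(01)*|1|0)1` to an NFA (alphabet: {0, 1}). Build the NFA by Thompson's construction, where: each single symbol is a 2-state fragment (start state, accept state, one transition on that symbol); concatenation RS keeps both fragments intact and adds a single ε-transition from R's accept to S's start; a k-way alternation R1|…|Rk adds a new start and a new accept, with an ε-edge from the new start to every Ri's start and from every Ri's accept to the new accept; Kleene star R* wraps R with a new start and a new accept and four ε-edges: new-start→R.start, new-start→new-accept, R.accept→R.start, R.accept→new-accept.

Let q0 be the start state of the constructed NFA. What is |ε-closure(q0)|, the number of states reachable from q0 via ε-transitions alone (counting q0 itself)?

9

Let C(F) = |ε-closure(F.start)| within fragment F, and note whether F accepts ε. Symbol fragments have C = 1 and do not accept ε. Then:
  01 → same as the first factor's closure: |ε-closure| = 1
  01 → same as the first factor's closure: |ε-closure| = 1
  (01)* → |ε-closure| = 1 (new start) + 1 (body) + 1 (new accept) = 3
  01|(01)*|1|0 → |ε-closure| = 1 (new start) + (1 + 3 + 1 + 1) + 1 (new accept, since some branch ε-reaches its own accept) = 8
  (01|(01)*|1|0)1 → the left operand accepts ε, so the closure extends into the next operand (via the concat ε-link); |ε-closure| = 8 + 1 = 9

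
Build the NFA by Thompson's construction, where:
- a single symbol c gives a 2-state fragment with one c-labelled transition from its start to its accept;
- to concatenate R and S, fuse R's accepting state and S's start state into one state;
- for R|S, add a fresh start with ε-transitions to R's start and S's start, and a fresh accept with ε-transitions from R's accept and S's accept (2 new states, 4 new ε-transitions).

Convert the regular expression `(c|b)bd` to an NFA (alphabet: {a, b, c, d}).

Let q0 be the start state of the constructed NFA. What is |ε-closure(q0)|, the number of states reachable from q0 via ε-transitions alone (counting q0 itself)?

Let C(F) = |ε-closure(F.start)| within fragment F, and note whether F accepts ε. Symbol fragments have C = 1 and do not accept ε. Then:
  c|b — new start ε-reaches every alternative's start; none of them accept ε, so the new accept is not reached: |ε-closure| = 1 + 1 + 1 = 3
  (c|b)bd — |ε-closure| equals the left operand's closure size = 3 (its accept is not ε-reachable, so the closure stops there)

3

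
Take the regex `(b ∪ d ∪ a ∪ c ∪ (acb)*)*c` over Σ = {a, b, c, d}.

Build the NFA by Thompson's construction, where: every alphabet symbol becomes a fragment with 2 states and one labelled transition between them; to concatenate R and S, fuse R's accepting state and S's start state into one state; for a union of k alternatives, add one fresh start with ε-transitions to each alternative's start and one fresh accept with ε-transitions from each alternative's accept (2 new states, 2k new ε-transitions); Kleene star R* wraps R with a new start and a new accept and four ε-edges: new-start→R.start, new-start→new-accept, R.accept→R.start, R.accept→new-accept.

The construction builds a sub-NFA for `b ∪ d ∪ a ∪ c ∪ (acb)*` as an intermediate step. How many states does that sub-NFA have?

16

Fragment for `b ∪ d ∪ a ∪ c ∪ (acb)*`:
Each of the 7 symbol leaves contributes a 2-state fragment.
  acb → 4 states
  (acb)* → 6 states
  b ∪ d ∪ a ∪ c ∪ (acb)* → 16 states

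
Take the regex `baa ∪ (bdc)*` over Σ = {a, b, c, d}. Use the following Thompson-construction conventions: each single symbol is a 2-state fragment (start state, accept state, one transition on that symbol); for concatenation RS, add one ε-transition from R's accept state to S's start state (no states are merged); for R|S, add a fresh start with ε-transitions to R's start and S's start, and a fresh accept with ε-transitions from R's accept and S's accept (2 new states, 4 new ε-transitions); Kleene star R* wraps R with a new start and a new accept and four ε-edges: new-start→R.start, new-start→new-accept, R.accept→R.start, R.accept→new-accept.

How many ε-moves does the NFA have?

12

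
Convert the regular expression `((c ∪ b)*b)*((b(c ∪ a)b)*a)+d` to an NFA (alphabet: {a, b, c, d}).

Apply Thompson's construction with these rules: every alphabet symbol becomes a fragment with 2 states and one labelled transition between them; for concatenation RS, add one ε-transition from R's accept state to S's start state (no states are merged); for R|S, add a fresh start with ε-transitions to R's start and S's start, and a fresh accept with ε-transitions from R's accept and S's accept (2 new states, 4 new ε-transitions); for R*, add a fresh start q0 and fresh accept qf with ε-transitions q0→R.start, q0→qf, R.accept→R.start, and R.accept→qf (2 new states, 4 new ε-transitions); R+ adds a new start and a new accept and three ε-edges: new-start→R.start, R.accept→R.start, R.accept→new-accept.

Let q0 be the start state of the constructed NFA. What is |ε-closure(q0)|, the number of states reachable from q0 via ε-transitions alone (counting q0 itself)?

Compute the ε-closure size of each fragment's start state recursively; a symbol fragment's start has no outgoing ε-edge, so its closure is just itself (size 1).
  c ∪ b → C = 1 + 1 + 1 = 3 (the new accept is not ε-reachable since no branch accepts ε)
  (c ∪ b)* → C = 1 (new start) + 3 (body) + 1 (new accept) = 5
  (c ∪ b)*b → C = 5 + 1 = 6 (closure spills across the concat boundary because the left factor accepts ε)
  ((c ∪ b)*b)* → new start has ε-edges to the inner start and to the new accept, so C = 2 + 6 = 8
  c ∪ a → new start ε-reaches every alternative's start; none of them accept ε, so the new accept is not reached: C = 1 + 1 + 1 = 3
  b(c ∪ a)b → C equals the left operand's closure size = 1 (its accept is not ε-reachable, so the closure stops there)
  (b(c ∪ a)b)* → new start has ε-edges to the inner start and to the new accept, so C = 2 + 1 = 3
  (b(c ∪ a)b)*a → C = 3 + 1 = 4 (closure spills across the concat boundary because the left factor accepts ε)
  ((b(c ∪ a)b)*a)+ → C = 1 + 4 = 5 (the body doesn't accept ε, so the new accept is not reached)
  ((c ∪ b)*b)*((b(c ∪ a)b)*a)+d → C = 8 + 5 = 13 (closure spills across the concat boundary because the left factor accepts ε)

13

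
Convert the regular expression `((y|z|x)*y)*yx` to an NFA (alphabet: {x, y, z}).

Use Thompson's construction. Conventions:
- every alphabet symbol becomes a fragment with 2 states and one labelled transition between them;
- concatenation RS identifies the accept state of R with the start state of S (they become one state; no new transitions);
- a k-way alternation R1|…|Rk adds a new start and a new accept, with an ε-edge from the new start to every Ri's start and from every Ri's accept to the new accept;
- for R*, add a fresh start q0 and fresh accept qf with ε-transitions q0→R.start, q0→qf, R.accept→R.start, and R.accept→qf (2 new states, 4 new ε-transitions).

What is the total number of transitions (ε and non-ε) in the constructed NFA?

Bottom-up over the parse tree:
Each of the 6 symbol leaves contributes 1 transition (1 symbol, 0 ε).
  y|z|x = 9 transitions (3 symbol, 6 ε)
  (y|z|x)* = 13 transitions (3 symbol, 10 ε)
  (y|z|x)*y = 14 transitions (4 symbol, 10 ε)
  ((y|z|x)*y)* = 18 transitions (4 symbol, 14 ε)
  ((y|z|x)*y)*yx = 20 transitions (6 symbol, 14 ε)

20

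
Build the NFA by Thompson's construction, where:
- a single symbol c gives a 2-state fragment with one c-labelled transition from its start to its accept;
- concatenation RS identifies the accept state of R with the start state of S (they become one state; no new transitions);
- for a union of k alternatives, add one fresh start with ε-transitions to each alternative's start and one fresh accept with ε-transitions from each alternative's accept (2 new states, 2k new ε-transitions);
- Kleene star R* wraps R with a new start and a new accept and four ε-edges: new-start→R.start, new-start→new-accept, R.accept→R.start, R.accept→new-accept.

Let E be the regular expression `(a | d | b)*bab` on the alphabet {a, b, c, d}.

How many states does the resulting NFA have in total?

Per subexpression:
Each of the 6 symbol leaves contributes a 2-state fragment.
  a | d | b : 8 states
  (a | d | b)* : 10 states
  (a | d | b)*bab : 13 states

13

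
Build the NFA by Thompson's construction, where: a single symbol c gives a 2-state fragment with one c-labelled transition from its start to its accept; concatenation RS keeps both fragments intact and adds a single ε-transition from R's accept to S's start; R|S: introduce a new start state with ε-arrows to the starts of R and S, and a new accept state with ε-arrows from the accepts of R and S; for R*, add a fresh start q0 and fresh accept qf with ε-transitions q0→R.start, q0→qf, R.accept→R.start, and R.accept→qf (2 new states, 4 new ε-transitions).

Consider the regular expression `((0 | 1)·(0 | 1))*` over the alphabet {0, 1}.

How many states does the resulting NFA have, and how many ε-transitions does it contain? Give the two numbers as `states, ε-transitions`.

14, 13

Recursing over subexpressions:
Each of the 4 symbol leaves contributes 2 states and 0 ε-transitions.
  0 | 1 = 6 states, 4 ε-transitions
  0 | 1 = 6 states, 4 ε-transitions
  (0 | 1)·(0 | 1) = 12 states, 9 ε-transitions
  ((0 | 1)·(0 | 1))* = 14 states, 13 ε-transitions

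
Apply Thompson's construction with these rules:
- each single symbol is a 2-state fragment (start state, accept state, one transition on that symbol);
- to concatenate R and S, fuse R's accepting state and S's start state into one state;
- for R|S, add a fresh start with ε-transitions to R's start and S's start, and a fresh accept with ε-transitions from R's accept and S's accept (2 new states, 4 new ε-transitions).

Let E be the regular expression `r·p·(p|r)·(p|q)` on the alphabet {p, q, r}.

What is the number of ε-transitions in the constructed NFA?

Recursing over subexpressions:
Each of the 6 symbol leaves contributes 0 ε-transitions.
  p|r = 4 ε-transitions
  p|q = 4 ε-transitions
  r·p·(p|r)·(p|q) = 8 ε-transitions

8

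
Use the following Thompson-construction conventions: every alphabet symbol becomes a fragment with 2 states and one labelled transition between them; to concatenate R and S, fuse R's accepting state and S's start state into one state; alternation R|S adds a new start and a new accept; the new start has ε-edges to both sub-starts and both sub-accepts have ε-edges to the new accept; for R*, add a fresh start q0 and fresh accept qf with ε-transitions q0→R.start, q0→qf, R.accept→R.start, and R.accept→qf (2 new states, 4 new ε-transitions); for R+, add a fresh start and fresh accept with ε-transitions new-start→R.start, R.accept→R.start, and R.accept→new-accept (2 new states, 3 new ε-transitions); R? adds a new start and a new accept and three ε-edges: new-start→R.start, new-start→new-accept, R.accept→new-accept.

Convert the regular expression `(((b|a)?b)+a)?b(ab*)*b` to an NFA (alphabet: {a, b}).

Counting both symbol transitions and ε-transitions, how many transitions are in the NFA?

Building bottom-up:
Each of the 8 symbol leaves contributes 1 transition (1 symbol, 0 ε).
  b|a → 6 transitions (2 symbol, 4 ε)
  (b|a)? → 9 transitions (2 symbol, 7 ε)
  (b|a)?b → 10 transitions (3 symbol, 7 ε)
  ((b|a)?b)+ → 13 transitions (3 symbol, 10 ε)
  ((b|a)?b)+a → 14 transitions (4 symbol, 10 ε)
  (((b|a)?b)+a)? → 17 transitions (4 symbol, 13 ε)
  b* → 5 transitions (1 symbol, 4 ε)
  ab* → 6 transitions (2 symbol, 4 ε)
  (ab*)* → 10 transitions (2 symbol, 8 ε)
  (((b|a)?b)+a)?b(ab*)*b → 29 transitions (8 symbol, 21 ε)

29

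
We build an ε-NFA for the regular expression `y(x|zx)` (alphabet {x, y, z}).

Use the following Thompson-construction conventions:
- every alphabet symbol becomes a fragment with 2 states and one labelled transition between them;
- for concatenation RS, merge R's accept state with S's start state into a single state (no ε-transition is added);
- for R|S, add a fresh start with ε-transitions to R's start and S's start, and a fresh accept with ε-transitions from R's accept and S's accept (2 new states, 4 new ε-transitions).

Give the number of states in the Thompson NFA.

Bottom-up over the parse tree:
Each of the 4 symbol leaves contributes a 2-state fragment.
  zx — 3 states
  x|zx — 7 states
  y(x|zx) — 8 states

8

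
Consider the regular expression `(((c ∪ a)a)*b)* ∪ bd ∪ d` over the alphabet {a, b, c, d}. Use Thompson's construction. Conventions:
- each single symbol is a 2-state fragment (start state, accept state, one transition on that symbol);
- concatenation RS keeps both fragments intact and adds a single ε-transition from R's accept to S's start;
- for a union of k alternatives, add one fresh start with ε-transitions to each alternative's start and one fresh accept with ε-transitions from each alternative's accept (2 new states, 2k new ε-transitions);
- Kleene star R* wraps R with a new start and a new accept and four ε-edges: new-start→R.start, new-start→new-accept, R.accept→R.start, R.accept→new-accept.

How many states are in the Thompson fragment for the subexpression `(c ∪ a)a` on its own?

Fragment for `(c ∪ a)a`:
Each of the 3 symbol leaves contributes a 2-state fragment.
  c ∪ a : 6 states
  (c ∪ a)a : 8 states

8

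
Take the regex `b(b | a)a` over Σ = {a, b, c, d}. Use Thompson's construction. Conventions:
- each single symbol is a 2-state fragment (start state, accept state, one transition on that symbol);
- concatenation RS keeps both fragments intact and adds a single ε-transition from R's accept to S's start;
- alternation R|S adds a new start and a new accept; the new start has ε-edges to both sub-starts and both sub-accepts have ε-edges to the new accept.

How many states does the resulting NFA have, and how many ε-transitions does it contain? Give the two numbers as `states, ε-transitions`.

10, 6

By structural recursion:
Each of the 4 symbol leaves contributes 2 states and 0 ε-transitions.
  b | a : 6 states, 4 ε-transitions
  b(b | a)a : 10 states, 6 ε-transitions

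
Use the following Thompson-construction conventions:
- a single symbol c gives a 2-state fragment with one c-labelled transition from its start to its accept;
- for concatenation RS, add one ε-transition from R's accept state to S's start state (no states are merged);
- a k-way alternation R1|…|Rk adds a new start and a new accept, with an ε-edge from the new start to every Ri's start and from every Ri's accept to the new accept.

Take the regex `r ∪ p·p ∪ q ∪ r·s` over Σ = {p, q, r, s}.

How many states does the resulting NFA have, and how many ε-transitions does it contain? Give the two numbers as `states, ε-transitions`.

14, 10

Building bottom-up:
Each of the 6 symbol leaves contributes 2 states and 0 ε-transitions.
  p·p — 4 states, 1 ε-transition
  r·s — 4 states, 1 ε-transition
  r ∪ p·p ∪ q ∪ r·s — 14 states, 10 ε-transitions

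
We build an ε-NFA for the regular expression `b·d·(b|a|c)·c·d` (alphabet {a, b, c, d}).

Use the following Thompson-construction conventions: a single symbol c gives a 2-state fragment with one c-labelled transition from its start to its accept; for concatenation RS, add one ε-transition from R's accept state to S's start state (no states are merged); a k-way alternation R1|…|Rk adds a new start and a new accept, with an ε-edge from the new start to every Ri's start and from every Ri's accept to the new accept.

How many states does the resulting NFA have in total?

16

Recursing over subexpressions:
Each of the 7 symbol leaves contributes a 2-state fragment.
  b|a|c — 8 states
  b·d·(b|a|c)·c·d — 16 states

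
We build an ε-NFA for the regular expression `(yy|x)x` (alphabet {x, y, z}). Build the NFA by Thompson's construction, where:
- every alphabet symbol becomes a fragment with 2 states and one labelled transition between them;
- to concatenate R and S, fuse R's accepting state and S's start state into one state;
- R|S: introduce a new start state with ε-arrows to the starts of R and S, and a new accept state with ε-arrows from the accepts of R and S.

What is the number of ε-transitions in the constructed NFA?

4

Bottom-up over the parse tree:
Each of the 4 symbol leaves contributes 0 ε-transitions.
  yy = 0 ε-transitions
  yy|x = 4 ε-transitions
  (yy|x)x = 4 ε-transitions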